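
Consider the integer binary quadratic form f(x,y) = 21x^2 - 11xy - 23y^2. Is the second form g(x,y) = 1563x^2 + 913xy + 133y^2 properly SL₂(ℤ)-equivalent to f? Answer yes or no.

D₁ = 2053, D₂ = 2053
river cycle of f (length 42): (-23, 11, 21), (21, 31, -13), (-13, 21, 31), (31, 41, -3), (-3, 43, 17), (17, 25, -21), (-21, 17, 21), (21, 25, -17), (-17, 43, 3), (3, 41, -31), … (32 more)
river cycle of g (length 42): (21, 31, -13), (-13, 21, 31), (31, 41, -3), (-3, 43, 17), (17, 25, -21), (-21, 17, 21), (21, 25, -17), (-17, 43, 3), (3, 41, -31), (-31, 21, 13), … (32 more)
cycles coincide ⇒ equivalent

yes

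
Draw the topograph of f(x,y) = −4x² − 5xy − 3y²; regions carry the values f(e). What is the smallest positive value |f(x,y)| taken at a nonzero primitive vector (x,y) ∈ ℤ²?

translate: b→-3 (≡5 mod 8), so (4,5,3)→(4,-3,2)
flip: (4,-3,2)→(2,3,4)
translate: b→-1 (≡3 mod 4), so (2,3,4)→(2,-1,3)
reduced (well bottom): (2,-1,3) with a≤c, −a<b≤a
well minimum |f| = |-2| = 2 (negative-definite)

2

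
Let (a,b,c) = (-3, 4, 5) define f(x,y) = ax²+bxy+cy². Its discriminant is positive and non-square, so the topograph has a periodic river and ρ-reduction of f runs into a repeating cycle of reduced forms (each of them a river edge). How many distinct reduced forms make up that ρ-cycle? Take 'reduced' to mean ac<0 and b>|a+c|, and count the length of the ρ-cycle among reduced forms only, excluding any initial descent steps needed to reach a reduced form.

D = 76, ⌊√D⌋ = 8
river: ρ → (5,6,-2)
river: ρ → (-2,6,5)
river: ρ → (5,4,-3)
river: ρ → (-3,8,1)
river: ρ → (1,8,-3)
river: ρ → (-3,4,5)
ρ-cycle length = 6 (tail of 0 descent steps not counted)

6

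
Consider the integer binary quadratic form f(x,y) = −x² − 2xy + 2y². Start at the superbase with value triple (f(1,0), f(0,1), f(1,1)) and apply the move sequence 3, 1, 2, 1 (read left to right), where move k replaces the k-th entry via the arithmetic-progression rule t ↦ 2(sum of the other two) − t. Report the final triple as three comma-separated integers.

start (-1,2,-1) = (f(1,0),f(0,1),f(1,1))
replace slot 3: 2·((-1)+2) − (-1) = 3 → (-1,2,3)
replace slot 1: 2·(2+3) − (-1) = 11 → (11,2,3)
replace slot 2: 2·(11+3) − 2 = 26 → (11,26,3)
replace slot 1: 2·(26+3) − 11 = 47 → (47,26,3)

47,26,3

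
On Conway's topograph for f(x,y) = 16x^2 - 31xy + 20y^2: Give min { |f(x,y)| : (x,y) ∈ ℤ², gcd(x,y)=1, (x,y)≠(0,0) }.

translate: b→1 (≡-31 mod 32), so (16,-31,20)→(16,1,5)
flip: (16,1,5)→(5,-1,16)
reduced (well bottom): (5,-1,16) with a≤c, −a<b≤a
well minimum = a = 5

5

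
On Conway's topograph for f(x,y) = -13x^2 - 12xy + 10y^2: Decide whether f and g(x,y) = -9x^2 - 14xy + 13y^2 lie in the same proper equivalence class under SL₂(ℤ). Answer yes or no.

D₁ = 664, D₂ = 664
river cycle of f (length 22): (10, 12, -13), (-13, 14, 9), (9, 22, -5), (-5, 18, 17), (17, 16, -6), (-6, 20, 11), (11, 24, -2), (-2, 24, 11), (11, 20, -6), (-6, 16, 17), … (12 more)
river cycle of g (length 22): (13, 14, -9), (-9, 22, 5), (5, 18, -17), (-17, 16, 6), (6, 20, -11), (-11, 24, 2), (2, 24, -11), (-11, 20, 6), (6, 16, -17), (-17, 18, 5), … (12 more)
cycles differ ⇒ inequivalent

no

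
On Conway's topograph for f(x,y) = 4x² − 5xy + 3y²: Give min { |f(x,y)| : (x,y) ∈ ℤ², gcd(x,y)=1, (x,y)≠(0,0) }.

translate: b→3 (≡-5 mod 8), so (4,-5,3)→(4,3,2)
flip: (4,3,2)→(2,-3,4)
translate: b→1 (≡-3 mod 4), so (2,-3,4)→(2,1,3)
reduced (well bottom): (2,1,3) with a≤c, −a<b≤a
well minimum = a = 2

2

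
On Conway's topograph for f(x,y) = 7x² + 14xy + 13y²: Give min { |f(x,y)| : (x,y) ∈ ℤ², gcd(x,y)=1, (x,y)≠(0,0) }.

translate: b→0 (≡14 mod 14), so (7,14,13)→(7,0,6)
flip: (7,0,6)→(6,0,7)
reduced (well bottom): (6,0,7) with a≤c, −a<b≤a
well minimum = a = 6

6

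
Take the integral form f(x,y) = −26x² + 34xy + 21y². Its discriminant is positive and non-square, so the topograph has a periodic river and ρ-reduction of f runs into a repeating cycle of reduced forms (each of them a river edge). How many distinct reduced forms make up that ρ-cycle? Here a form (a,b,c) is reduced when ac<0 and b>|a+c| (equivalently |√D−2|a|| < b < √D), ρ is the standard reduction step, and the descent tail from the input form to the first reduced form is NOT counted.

D = 3340, ⌊√D⌋ = 57
river: ρ → (21,50,-10)
river: ρ → (-10,50,21)
river: ρ → (21,34,-26)
river: ρ → (-26,18,29)
river: ρ → (29,40,-15)
river: ρ → (-15,50,14)
river: ρ → (14,34,-39)
river: ρ → (-39,44,9)
river: ρ → (9,46,-34)
river: ρ → (-34,22,21)
river: ρ → (21,20,-35)
river: ρ → (-35,50,6)
river: ρ → (6,46,-51)
river: ρ → (-51,56,1)
river: ρ → (1,56,-51)
river: ρ → (-51,46,6)
river: ρ → (6,50,-35)
river: ρ → (-35,20,21)
river: ρ → (21,22,-34)
river: ρ → (-34,46,9)
river: ρ → (9,44,-39)
river: ρ → (-39,34,14)
river: ρ → (14,50,-15)
river: ρ → (-15,40,29)
river: ρ → (29,18,-26)
river: ρ → (-26,34,21)
ρ-cycle length = 26 (tail of 0 descent steps not counted)

26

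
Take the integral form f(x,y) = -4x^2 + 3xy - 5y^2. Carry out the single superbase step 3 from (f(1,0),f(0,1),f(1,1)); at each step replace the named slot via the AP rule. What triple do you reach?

start (-4,-5,-6) = (f(1,0),f(0,1),f(1,1))
replace slot 3: 2·((-4)+(-5)) − (-6) = -12 → (-4,-5,-12)

-4,-5,-12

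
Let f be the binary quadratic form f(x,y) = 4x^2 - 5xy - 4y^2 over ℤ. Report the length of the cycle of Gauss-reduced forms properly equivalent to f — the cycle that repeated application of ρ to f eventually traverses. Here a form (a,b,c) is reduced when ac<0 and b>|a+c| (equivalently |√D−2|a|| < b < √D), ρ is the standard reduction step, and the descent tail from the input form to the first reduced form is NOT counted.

D = 89, ⌊√D⌋ = 9
descent: ρ → (-4,5,4)  [lands on river]
river: ρ → (4,3,-5)
river: ρ → (-5,7,2)
river: ρ → (2,9,-1)
river: ρ → (-1,9,2)
river: ρ → (2,7,-5)
river: ρ → (-5,3,4)
river: ρ → (4,5,-4)
river: ρ → (-4,3,5)
river: ρ → (5,7,-2)
river: ρ → (-2,9,1)
river: ρ → (1,9,-2)
river: ρ → (-2,7,5)
river: ρ → (5,3,-4)
ρ-cycle length = 14 (tail of 1 descent step not counted)

14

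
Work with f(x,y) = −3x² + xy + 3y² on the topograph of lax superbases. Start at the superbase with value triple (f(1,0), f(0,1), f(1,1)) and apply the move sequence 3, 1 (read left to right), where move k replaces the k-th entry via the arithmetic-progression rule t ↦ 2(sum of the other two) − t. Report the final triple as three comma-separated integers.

start (-3,3,1) = (f(1,0),f(0,1),f(1,1))
replace slot 3: 2·((-3)+3) − 1 = -1 → (-3,3,-1)
replace slot 1: 2·(3+(-1)) − (-3) = 7 → (7,3,-1)

7,3,-1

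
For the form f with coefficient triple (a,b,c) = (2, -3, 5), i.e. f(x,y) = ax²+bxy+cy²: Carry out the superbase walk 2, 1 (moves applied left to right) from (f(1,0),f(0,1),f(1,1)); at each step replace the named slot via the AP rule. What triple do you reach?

start (2,5,4) = (f(1,0),f(0,1),f(1,1))
replace slot 2: 2·(2+4) − 5 = 7 → (2,7,4)
replace slot 1: 2·(7+4) − 2 = 20 → (20,7,4)

20,7,4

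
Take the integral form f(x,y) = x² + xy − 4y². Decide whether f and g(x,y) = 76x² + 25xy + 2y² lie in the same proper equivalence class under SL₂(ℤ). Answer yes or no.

D₁ = 17, D₂ = 17
river cycle of f (length 6): (1, 3, -2), (-2, 1, 2), (2, 3, -1), (-1, 3, 2), (2, 1, -2), (-2, 3, 1)
river cycle of g (length 6): (2, 3, -1), (-1, 3, 2), (2, 1, -2), (-2, 3, 1), (1, 3, -2), (-2, 1, 2)
cycles coincide ⇒ equivalent

yes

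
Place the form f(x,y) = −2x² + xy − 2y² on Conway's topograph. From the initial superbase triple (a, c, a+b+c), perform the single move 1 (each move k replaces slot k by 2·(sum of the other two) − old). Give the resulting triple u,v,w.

start (-2,-2,-3) = (f(1,0),f(0,1),f(1,1))
replace slot 1: 2·((-2)+(-3)) − (-2) = -8 → (-8,-2,-3)

-8,-2,-3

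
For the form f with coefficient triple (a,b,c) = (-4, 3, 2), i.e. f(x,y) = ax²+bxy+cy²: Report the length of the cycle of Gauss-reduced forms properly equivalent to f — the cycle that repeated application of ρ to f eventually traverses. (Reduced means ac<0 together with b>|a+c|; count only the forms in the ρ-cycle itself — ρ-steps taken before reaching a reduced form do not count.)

D = 41, ⌊√D⌋ = 6
river: ρ → (2,5,-2)
river: ρ → (-2,3,4)
river: ρ → (4,5,-1)
river: ρ → (-1,5,4)
river: ρ → (4,3,-2)
river: ρ → (-2,5,2)
river: ρ → (2,3,-4)
river: ρ → (-4,5,1)
river: ρ → (1,5,-4)
river: ρ → (-4,3,2)
ρ-cycle length = 10 (tail of 0 descent steps not counted)

10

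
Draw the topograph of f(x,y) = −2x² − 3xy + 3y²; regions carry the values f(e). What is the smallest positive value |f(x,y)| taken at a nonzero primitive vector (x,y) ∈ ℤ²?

descent: ρ → (3,3,-2)  [lands on river]
river: ρ → (-2,5,1)
river: ρ → (1,5,-2)
river: ρ → (-2,3,3)
closes: descent 1, river 4
min |a| on river = 1

1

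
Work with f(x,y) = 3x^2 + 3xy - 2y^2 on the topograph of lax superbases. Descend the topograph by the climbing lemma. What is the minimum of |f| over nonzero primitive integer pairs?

river: ρ → (-2,5,1)
river: ρ → (1,5,-2)
river: ρ → (-2,3,3)
river: ρ → (3,3,-2)
closes: descent 0, river 4
min |a| on river = 1

1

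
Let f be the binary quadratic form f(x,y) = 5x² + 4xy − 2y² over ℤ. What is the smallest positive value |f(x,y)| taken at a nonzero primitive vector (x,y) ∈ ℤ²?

river: ρ → (-2,4,5)
river: ρ → (5,6,-1)
river: ρ → (-1,6,5)
river: ρ → (5,4,-2)
closes: descent 0, river 4
min |a| on river = 1

1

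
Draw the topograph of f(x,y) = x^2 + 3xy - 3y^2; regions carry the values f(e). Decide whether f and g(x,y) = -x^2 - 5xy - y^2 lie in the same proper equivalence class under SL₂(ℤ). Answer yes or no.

D₁ = 21, D₂ = 21
river cycle of f (length 2): (-3, 3, 1), (1, 3, -3)
river cycle of g (length 2): (-1, 3, 3), (3, 3, -1)
cycles differ ⇒ inequivalent

no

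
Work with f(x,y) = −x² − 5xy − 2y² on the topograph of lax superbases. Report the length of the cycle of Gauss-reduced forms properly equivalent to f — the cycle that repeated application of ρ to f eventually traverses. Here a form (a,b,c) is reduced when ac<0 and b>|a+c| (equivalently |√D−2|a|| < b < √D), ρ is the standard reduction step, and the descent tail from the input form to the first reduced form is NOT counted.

D = 17, ⌊√D⌋ = 4
descent: ρ → (-2,1,2)  [lands on river]
river: ρ → (2,3,-1)
river: ρ → (-1,3,2)
river: ρ → (2,1,-2)
river: ρ → (-2,3,1)
river: ρ → (1,3,-2)
ρ-cycle length = 6 (tail of 1 descent step not counted)

6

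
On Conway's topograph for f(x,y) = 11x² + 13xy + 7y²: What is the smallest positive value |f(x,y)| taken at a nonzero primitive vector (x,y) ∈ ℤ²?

translate: b→-9 (≡13 mod 22), so (11,13,7)→(11,-9,5)
flip: (11,-9,5)→(5,9,11)
translate: b→-1 (≡9 mod 10), so (5,9,11)→(5,-1,7)
reduced (well bottom): (5,-1,7) with a≤c, −a<b≤a
well minimum = a = 5

5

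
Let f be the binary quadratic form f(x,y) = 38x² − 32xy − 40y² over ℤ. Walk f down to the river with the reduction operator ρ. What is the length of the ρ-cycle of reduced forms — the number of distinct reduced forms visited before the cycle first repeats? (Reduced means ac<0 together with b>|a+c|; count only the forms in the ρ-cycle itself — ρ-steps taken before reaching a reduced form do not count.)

D = 7104, ⌊√D⌋ = 84
descent: ρ → (-40,32,38)  [lands on river]
river: ρ → (38,44,-34)
river: ρ → (-34,24,48)
river: ρ → (48,72,-10)
river: ρ → (-10,68,62)
river: ρ → (62,56,-16)
river: ρ → (-16,72,30)
river: ρ → (30,48,-40)
ρ-cycle length = 8 (tail of 1 descent step not counted)

8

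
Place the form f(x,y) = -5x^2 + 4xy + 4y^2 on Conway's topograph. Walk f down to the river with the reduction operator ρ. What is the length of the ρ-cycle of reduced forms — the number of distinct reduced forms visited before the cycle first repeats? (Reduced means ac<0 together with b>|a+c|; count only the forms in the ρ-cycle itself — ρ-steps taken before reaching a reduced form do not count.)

D = 96, ⌊√D⌋ = 9
river: ρ → (4,4,-5)
river: ρ → (-5,6,3)
river: ρ → (3,6,-5)
river: ρ → (-5,4,4)
ρ-cycle length = 4 (tail of 0 descent steps not counted)

4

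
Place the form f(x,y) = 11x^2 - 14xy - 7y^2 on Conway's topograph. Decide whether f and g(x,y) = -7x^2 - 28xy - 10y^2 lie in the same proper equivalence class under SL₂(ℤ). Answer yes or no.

D₁ = 504, D₂ = 504
river cycle of f (length 10): (-7, 14, 11), (11, 8, -10), (-10, 12, 9), (9, 6, -13), (-13, 20, 2), (2, 20, -13), (-13, 6, 9), (9, 12, -10), (-10, 8, 11), (11, 14, -7)
river cycle of g (length 10): (-10, 8, 11), (11, 14, -7), (-7, 14, 11), (11, 8, -10), (-10, 12, 9), (9, 6, -13), (-13, 20, 2), (2, 20, -13), (-13, 6, 9), (9, 12, -10)
cycles coincide ⇒ equivalent

yes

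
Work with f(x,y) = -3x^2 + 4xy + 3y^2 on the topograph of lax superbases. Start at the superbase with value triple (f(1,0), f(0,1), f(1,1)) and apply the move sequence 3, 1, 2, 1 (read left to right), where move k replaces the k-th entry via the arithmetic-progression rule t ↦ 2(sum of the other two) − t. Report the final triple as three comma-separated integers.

start (-3,3,4) = (f(1,0),f(0,1),f(1,1))
replace slot 3: 2·((-3)+3) − 4 = -4 → (-3,3,-4)
replace slot 1: 2·(3+(-4)) − (-3) = 1 → (1,3,-4)
replace slot 2: 2·(1+(-4)) − 3 = -9 → (1,-9,-4)
replace slot 1: 2·((-9)+(-4)) − 1 = -27 → (-27,-9,-4)

-27,-9,-4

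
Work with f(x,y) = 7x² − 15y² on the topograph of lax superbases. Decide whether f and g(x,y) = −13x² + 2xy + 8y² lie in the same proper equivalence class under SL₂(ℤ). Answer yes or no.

D₁ = 420, D₂ = 420
river cycle of f (length 4): (7, 14, -8), (-8, 18, 3), (3, 18, -8), (-8, 14, 7)
river cycle of g (length 4): (8, 14, -7), (-7, 14, 8), (8, 18, -3), (-3, 18, 8)
cycles differ ⇒ inequivalent

no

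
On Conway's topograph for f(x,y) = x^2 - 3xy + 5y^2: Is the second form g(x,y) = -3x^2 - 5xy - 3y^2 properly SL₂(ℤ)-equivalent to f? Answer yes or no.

D₁ = -11, D₂ = -11
f: translate: b→1 (≡-3 mod 2), so (1,-3,5)→(1,1,3)
f: reduced (well bottom): (1,1,3) with a≤c, −a<b≤a
g is negative-definite; reduce −g:
−g: translate: b→-1 (≡5 mod 6), so (3,5,3)→(3,-1,1)
−g: flip: (3,-1,1)→(1,1,3)
−g: reduced (well bottom): (1,1,3) with a≤c, −a<b≤a
flip sign back: reduced form of g is (-1,-1,-3)
reduced forms (1, 1, 3) vs (-1, -1, -3) ⇒ inequivalent

no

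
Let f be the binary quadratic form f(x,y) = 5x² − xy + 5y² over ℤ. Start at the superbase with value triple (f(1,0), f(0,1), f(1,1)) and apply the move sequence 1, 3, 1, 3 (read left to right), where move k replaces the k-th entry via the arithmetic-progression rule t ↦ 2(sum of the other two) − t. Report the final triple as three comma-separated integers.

start (5,5,9) = (f(1,0),f(0,1),f(1,1))
replace slot 1: 2·(5+9) − 5 = 23 → (23,5,9)
replace slot 3: 2·(23+5) − 9 = 47 → (23,5,47)
replace slot 1: 2·(5+47) − 23 = 81 → (81,5,47)
replace slot 3: 2·(81+5) − 47 = 125 → (81,5,125)

81,5,125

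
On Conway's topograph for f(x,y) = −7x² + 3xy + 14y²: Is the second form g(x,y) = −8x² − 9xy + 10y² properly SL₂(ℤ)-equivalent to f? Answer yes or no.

D₁ = 401, D₂ = 401
river cycle of f (length 10): (-7, 17, 4), (4, 15, -11), (-11, 7, 8), (8, 9, -10), (-10, 11, 7), (7, 17, -4), (-4, 15, 11), (11, 7, -8), (-8, 9, 10), (10, 11, -7)
river cycle of g (length 10): (10, 9, -8), (-8, 7, 11), (11, 15, -4), (-4, 17, 7), (7, 11, -10), (-10, 9, 8), (8, 7, -11), (-11, 15, 4), (4, 17, -7), (-7, 11, 10)
cycles differ ⇒ inequivalent

no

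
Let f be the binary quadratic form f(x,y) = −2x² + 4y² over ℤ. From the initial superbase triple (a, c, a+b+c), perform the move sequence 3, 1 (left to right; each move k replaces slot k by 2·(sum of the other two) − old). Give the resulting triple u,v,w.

start (-2,4,2) = (f(1,0),f(0,1),f(1,1))
replace slot 3: 2·((-2)+4) − 2 = 2 → (-2,4,2)
replace slot 1: 2·(4+2) − (-2) = 14 → (14,4,2)

14,4,2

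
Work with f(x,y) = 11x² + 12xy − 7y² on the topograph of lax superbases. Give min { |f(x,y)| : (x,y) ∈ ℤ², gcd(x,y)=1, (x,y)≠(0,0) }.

river: ρ → (-7,16,7)
river: ρ → (7,12,-11)
river: ρ → (-11,10,8)
river: ρ → (8,6,-13)
river: ρ → (-13,20,1)
river: ρ → (1,20,-13)
river: ρ → (-13,6,8)
river: ρ → (8,10,-11)
river: ρ → (-11,12,7)
river: ρ → (7,16,-7)
river: ρ → (-7,12,11)
river: ρ → (11,10,-8)
river: ρ → (-8,6,13)
river: ρ → (13,20,-1)
river: ρ → (-1,20,13)
river: ρ → (13,6,-8)
river: ρ → (-8,10,11)
river: ρ → (11,12,-7)
closes: descent 0, river 18
min |a| on river = 1

1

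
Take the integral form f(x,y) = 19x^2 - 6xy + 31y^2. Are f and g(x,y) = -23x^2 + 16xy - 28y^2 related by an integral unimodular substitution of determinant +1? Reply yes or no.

D₁ = -2320, D₂ = -2320
f: reduced (well bottom): (19,-6,31) with a≤c, −a<b≤a
g is negative-definite; reduce −g:
−g: reduced (well bottom): (23,-16,28) with a≤c, −a<b≤a
flip sign back: reduced form of g is (-23,16,-28)
reduced forms (19, -6, 31) vs (-23, 16, -28) ⇒ inequivalent

no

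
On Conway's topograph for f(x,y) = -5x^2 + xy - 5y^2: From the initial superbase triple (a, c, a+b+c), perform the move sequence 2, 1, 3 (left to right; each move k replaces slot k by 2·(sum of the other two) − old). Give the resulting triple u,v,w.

start (-5,-5,-9) = (f(1,0),f(0,1),f(1,1))
replace slot 2: 2·((-5)+(-9)) − (-5) = -23 → (-5,-23,-9)
replace slot 1: 2·((-23)+(-9)) − (-5) = -59 → (-59,-23,-9)
replace slot 3: 2·((-59)+(-23)) − (-9) = -155 → (-59,-23,-155)

-59,-23,-155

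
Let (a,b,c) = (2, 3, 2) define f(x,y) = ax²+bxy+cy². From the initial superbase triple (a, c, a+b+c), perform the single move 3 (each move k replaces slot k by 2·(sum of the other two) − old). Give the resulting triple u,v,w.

start (2,2,7) = (f(1,0),f(0,1),f(1,1))
replace slot 3: 2·(2+2) − 7 = 1 → (2,2,1)

2,2,1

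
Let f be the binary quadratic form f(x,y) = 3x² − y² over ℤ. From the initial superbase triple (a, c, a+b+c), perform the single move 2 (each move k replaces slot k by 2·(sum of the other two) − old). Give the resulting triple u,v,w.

start (3,-1,2) = (f(1,0),f(0,1),f(1,1))
replace slot 2: 2·(3+2) − (-1) = 11 → (3,11,2)

3,11,2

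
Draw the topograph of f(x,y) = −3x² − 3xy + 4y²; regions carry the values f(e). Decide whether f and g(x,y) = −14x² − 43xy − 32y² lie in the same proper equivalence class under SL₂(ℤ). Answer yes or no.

D₁ = 57, D₂ = 57
river cycle of f (length 6): (4, 3, -3), (-3, 3, 4), (4, 5, -2), (-2, 7, 1), (1, 7, -2), (-2, 5, 4)
river cycle of g (length 6): (-3, 3, 4), (4, 5, -2), (-2, 7, 1), (1, 7, -2), (-2, 5, 4), (4, 3, -3)
cycles coincide ⇒ equivalent

yes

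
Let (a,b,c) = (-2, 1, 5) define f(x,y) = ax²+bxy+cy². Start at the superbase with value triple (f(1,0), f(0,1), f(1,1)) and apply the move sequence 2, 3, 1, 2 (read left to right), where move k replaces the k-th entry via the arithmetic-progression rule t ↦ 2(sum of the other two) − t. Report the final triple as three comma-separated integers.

start (-2,5,4) = (f(1,0),f(0,1),f(1,1))
replace slot 2: 2·((-2)+4) − 5 = -1 → (-2,-1,4)
replace slot 3: 2·((-2)+(-1)) − 4 = -10 → (-2,-1,-10)
replace slot 1: 2·((-1)+(-10)) − (-2) = -20 → (-20,-1,-10)
replace slot 2: 2·((-20)+(-10)) − (-1) = -59 → (-20,-59,-10)

-20,-59,-10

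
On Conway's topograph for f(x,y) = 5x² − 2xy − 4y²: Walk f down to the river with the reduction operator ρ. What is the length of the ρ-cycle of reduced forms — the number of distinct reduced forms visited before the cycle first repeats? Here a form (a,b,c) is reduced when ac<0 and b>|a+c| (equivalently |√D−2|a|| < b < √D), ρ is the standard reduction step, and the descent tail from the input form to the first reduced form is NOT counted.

D = 84, ⌊√D⌋ = 9
descent: ρ → (-4,2,5)  [lands on river]
river: ρ → (5,8,-1)
river: ρ → (-1,8,5)
river: ρ → (5,2,-4)
river: ρ → (-4,6,3)
river: ρ → (3,6,-4)
ρ-cycle length = 6 (tail of 1 descent step not counted)

6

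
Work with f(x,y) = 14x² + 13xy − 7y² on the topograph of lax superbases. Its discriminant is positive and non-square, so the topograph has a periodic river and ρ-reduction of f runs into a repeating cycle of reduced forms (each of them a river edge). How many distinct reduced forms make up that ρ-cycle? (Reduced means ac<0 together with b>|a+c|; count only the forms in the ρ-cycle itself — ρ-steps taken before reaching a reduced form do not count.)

D = 561, ⌊√D⌋ = 23
river: ρ → (-7,15,12)
river: ρ → (12,9,-10)
river: ρ → (-10,11,11)
river: ρ → (11,11,-10)
river: ρ → (-10,9,12)
river: ρ → (12,15,-7)
river: ρ → (-7,13,14)
river: ρ → (14,15,-6)
river: ρ → (-6,21,5)
river: ρ → (5,19,-10)
river: ρ → (-10,21,3)
river: ρ → (3,21,-10)
river: ρ → (-10,19,5)
river: ρ → (5,21,-6)
river: ρ → (-6,15,14)
river: ρ → (14,13,-7)
ρ-cycle length = 16 (tail of 0 descent steps not counted)

16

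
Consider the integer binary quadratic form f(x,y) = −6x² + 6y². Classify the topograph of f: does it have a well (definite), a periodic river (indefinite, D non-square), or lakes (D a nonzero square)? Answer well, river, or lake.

D = b²−4ac = 0² − 4·(-6)·6 = 144
D = 12² is a perfect square ⇒ form factors over ℤ ⇒ lakes

lake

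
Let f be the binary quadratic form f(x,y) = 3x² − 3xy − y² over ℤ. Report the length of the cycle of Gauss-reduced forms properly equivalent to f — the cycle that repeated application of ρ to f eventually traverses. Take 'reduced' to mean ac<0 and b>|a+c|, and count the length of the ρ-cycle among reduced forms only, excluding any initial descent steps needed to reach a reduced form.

D = 21, ⌊√D⌋ = 4
descent: ρ → (-1,3,3)  [lands on river]
river: ρ → (3,3,-1)
ρ-cycle length = 2 (tail of 1 descent step not counted)

2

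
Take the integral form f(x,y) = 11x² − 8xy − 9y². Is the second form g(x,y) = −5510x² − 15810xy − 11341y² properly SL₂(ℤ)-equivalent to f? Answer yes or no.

D₁ = 460, D₂ = 460
river cycle of f (length 10): (-9, 8, 11), (11, 14, -6), (-6, 10, 15), (15, 20, -1), (-1, 20, 15), (15, 10, -6), (-6, 14, 11), (11, 8, -9), (-9, 10, 10), (10, 10, -9)
river cycle of g (length 10): (-9, 8, 11), (11, 14, -6), (-6, 10, 15), (15, 20, -1), (-1, 20, 15), (15, 10, -6), (-6, 14, 11), (11, 8, -9), (-9, 10, 10), (10, 10, -9)
cycles coincide ⇒ equivalent

yes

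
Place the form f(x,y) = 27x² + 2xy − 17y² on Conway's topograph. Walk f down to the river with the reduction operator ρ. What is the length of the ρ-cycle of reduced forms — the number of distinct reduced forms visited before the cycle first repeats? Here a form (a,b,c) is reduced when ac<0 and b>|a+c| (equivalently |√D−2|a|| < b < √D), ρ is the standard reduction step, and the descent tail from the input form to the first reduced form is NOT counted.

D = 1840, ⌊√D⌋ = 42
descent: ρ → (-17,32,12)  [lands on river]
river: ρ → (12,40,-5)
river: ρ → (-5,40,12)
river: ρ → (12,32,-17)
river: ρ → (-17,36,8)
river: ρ → (8,28,-33)
river: ρ → (-33,38,3)
river: ρ → (3,40,-20)
river: ρ → (-20,40,3)
river: ρ → (3,38,-33)
river: ρ → (-33,28,8)
river: ρ → (8,36,-17)
ρ-cycle length = 12 (tail of 1 descent step not counted)

12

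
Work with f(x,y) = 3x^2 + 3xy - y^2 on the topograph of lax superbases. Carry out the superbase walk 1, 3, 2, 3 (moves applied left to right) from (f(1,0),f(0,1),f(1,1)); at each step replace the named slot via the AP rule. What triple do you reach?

start (3,-1,5) = (f(1,0),f(0,1),f(1,1))
replace slot 1: 2·((-1)+5) − 3 = 5 → (5,-1,5)
replace slot 3: 2·(5+(-1)) − 5 = 3 → (5,-1,3)
replace slot 2: 2·(5+3) − (-1) = 17 → (5,17,3)
replace slot 3: 2·(5+17) − 3 = 41 → (5,17,41)

5,17,41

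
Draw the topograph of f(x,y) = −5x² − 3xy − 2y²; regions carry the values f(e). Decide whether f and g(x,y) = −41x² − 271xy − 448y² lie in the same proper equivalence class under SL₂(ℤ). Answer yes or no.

D₁ = -31, D₂ = -31
f is negative-definite; reduce −f:
−f: flip: (5,3,2)→(2,-3,5)
−f: translate: b→1 (≡-3 mod 4), so (2,-3,5)→(2,1,4)
−f: reduced (well bottom): (2,1,4) with a≤c, −a<b≤a
flip sign back: reduced form of f is (-2,-1,-4)
g is negative-definite; reduce −g:
−g: translate: b→25 (≡271 mod 82), so (41,271,448)→(41,25,4)
−g: flip: (41,25,4)→(4,-25,41)
−g: translate: b→-1 (≡-25 mod 8), so (4,-25,41)→(4,-1,2)
−g: flip: (4,-1,2)→(2,1,4)
−g: reduced (well bottom): (2,1,4) with a≤c, −a<b≤a
flip sign back: reduced form of g is (-2,-1,-4)
reduced forms (-2, -1, -4) vs (-2, -1, -4) ⇒ equivalent

yes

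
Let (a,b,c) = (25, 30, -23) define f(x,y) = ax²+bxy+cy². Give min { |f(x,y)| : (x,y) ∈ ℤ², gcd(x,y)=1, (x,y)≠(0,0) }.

river: ρ → (-23,16,32)
river: ρ → (32,48,-7)
river: ρ → (-7,50,25)
river: ρ → (25,50,-7)
river: ρ → (-7,48,32)
river: ρ → (32,16,-23)
river: ρ → (-23,30,25)
river: ρ → (25,20,-28)
river: ρ → (-28,36,17)
river: ρ → (17,32,-32)
river: ρ → (-32,32,17)
river: ρ → (17,36,-28)
river: ρ → (-28,20,25)
river: ρ → (25,30,-23)
closes: descent 0, river 14
min |a| on river = 7

7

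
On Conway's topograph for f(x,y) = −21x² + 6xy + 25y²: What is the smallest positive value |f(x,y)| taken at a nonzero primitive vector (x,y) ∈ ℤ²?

river: ρ → (25,44,-2)
river: ρ → (-2,44,25)
river: ρ → (25,6,-21)
river: ρ → (-21,36,10)
river: ρ → (10,44,-5)
river: ρ → (-5,46,1)
river: ρ → (1,46,-5)
river: ρ → (-5,44,10)
river: ρ → (10,36,-21)
river: ρ → (-21,6,25)
closes: descent 0, river 10
min |a| on river = 1

1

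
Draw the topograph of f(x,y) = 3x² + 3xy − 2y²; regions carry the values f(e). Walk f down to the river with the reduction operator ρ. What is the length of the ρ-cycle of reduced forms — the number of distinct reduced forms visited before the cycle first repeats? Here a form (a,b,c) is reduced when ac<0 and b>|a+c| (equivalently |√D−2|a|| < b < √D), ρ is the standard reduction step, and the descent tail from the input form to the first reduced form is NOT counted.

D = 33, ⌊√D⌋ = 5
river: ρ → (-2,5,1)
river: ρ → (1,5,-2)
river: ρ → (-2,3,3)
river: ρ → (3,3,-2)
ρ-cycle length = 4 (tail of 0 descent steps not counted)

4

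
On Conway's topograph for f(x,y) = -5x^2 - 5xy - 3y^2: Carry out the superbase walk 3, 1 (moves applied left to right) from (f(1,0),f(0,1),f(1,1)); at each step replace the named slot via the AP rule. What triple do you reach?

start (-5,-3,-13) = (f(1,0),f(0,1),f(1,1))
replace slot 3: 2·((-5)+(-3)) − (-13) = -3 → (-5,-3,-3)
replace slot 1: 2·((-3)+(-3)) − (-5) = -7 → (-7,-3,-3)

-7,-3,-3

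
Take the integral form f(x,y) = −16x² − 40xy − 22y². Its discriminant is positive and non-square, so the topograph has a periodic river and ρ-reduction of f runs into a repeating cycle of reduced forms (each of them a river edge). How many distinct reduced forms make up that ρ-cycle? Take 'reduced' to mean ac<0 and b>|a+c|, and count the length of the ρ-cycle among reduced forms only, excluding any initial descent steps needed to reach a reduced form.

D = 192, ⌊√D⌋ = 13
descent: ρ → (-22,-4,2)
descent: ρ → (2,12,-6)  [lands on river]
river: ρ → (-6,12,2)
ρ-cycle length = 2 (tail of 2 descent steps not counted)

2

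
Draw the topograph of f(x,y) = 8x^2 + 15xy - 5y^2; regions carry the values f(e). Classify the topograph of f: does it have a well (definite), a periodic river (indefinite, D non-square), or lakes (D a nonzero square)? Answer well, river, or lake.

D = b²−4ac = 15² − 4·8·(-5) = 385
D > 0 non-square ⇒ indefinite ⇒ periodic river

river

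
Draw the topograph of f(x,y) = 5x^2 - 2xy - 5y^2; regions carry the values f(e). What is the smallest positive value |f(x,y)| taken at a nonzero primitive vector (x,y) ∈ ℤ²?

descent: ρ → (-5,2,5)  [lands on river]
river: ρ → (5,8,-2)
river: ρ → (-2,8,5)
river: ρ → (5,2,-5)
river: ρ → (-5,8,2)
river: ρ → (2,8,-5)
closes: descent 1, river 6
min |a| on river = 2

2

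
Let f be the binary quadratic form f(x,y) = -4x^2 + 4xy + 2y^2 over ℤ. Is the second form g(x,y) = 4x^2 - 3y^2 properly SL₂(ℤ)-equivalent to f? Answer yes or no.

D₁ = 48, D₂ = 48
river cycle of f (length 2): (2, 4, -4), (-4, 4, 2)
river cycle of g (length 2): (-3, 6, 1), (1, 6, -3)
cycles differ ⇒ inequivalent

no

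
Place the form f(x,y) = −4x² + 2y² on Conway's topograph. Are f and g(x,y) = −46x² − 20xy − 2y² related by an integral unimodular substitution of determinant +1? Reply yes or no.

D₁ = 32, D₂ = 32
river cycle of f (length 2): (2, 4, -2), (-2, 4, 2)
river cycle of g (length 2): (-2, 4, 2), (2, 4, -2)
cycles coincide ⇒ equivalent

yes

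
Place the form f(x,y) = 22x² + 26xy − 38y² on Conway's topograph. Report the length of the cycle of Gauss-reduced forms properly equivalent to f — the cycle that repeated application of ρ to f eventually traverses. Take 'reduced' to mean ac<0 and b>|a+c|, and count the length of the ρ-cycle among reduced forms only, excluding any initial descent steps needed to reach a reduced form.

D = 4020, ⌊√D⌋ = 63
river: ρ → (-38,50,10)
river: ρ → (10,50,-38)
river: ρ → (-38,26,22)
river: ρ → (22,62,-2)
river: ρ → (-2,62,22)
river: ρ → (22,26,-38)
ρ-cycle length = 6 (tail of 0 descent steps not counted)

6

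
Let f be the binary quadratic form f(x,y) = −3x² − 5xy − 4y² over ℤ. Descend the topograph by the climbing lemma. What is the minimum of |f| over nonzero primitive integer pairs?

translate: b→-1 (≡5 mod 6), so (3,5,4)→(3,-1,2)
flip: (3,-1,2)→(2,1,3)
reduced (well bottom): (2,1,3) with a≤c, −a<b≤a
well minimum |f| = |-2| = 2 (negative-definite)

2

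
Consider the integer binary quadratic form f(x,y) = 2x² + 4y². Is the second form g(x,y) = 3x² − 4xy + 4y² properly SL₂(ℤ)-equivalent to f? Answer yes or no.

D₁ = -32, D₂ = -32
f: reduced (well bottom): (2,0,4) with a≤c, −a<b≤a
g: translate: b→2 (≡-4 mod 6), so (3,-4,4)→(3,2,3)
g: reduced (well bottom): (3,2,3) with a≤c, −a<b≤a
reduced forms (2, 0, 4) vs (3, 2, 3) ⇒ inequivalent

no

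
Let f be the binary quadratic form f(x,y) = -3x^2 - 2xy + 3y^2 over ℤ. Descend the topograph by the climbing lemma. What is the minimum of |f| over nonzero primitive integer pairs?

descent: ρ → (3,2,-3)  [lands on river]
river: ρ → (-3,4,2)
river: ρ → (2,4,-3)
river: ρ → (-3,2,3)
river: ρ → (3,4,-2)
river: ρ → (-2,4,3)
closes: descent 1, river 6
min |a| on river = 2

2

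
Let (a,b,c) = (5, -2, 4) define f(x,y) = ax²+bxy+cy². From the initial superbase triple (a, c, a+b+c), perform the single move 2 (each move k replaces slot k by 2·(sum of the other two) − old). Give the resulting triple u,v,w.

start (5,4,7) = (f(1,0),f(0,1),f(1,1))
replace slot 2: 2·(5+7) − 4 = 20 → (5,20,7)

5,20,7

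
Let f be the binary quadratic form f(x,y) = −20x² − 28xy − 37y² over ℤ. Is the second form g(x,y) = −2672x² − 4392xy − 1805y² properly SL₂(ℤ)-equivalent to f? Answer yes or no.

D₁ = -2176, D₂ = -2176
f is negative-definite; reduce −f:
−f: translate: b→-12 (≡28 mod 40), so (20,28,37)→(20,-12,29)
−f: reduced (well bottom): (20,-12,29) with a≤c, −a<b≤a
flip sign back: reduced form of f is (-20,12,-29)
g is negative-definite; reduce −g:
−g: translate: b→-952 (≡4392 mod 5344), so (2672,4392,1805)→(2672,-952,85)
−g: flip: (2672,-952,85)→(85,952,2672)
−g: translate: b→-68 (≡952 mod 170), so (85,952,2672)→(85,-68,20)
−g: flip: (85,-68,20)→(20,68,85)
−g: translate: b→-12 (≡68 mod 40), so (20,68,85)→(20,-12,29)
−g: reduced (well bottom): (20,-12,29) with a≤c, −a<b≤a
flip sign back: reduced form of g is (-20,12,-29)
reduced forms (-20, 12, -29) vs (-20, 12, -29) ⇒ equivalent

yes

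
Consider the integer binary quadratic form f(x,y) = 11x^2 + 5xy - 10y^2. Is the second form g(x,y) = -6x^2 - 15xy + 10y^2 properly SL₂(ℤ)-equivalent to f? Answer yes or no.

D₁ = 465, D₂ = 465
river cycle of f (length 10): (-10, 15, 6), (6, 21, -1), (-1, 21, 6), (6, 15, -10), (-10, 5, 11), (11, 17, -4), (-4, 15, 15), (15, 15, -4), (-4, 17, 11), (11, 5, -10)
river cycle of g (length 10): (10, 15, -6), (-6, 21, 1), (1, 21, -6), (-6, 15, 10), (10, 5, -11), (-11, 17, 4), (4, 15, -15), (-15, 15, 4), (4, 17, -11), (-11, 5, 10)
cycles differ ⇒ inequivalent

no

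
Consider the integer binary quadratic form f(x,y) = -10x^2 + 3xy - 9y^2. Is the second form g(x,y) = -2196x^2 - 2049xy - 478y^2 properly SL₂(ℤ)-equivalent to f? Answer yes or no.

D₁ = -351, D₂ = -351
f is negative-definite; reduce −f:
−f: flip: (10,-3,9)→(9,3,10)
−f: reduced (well bottom): (9,3,10) with a≤c, −a<b≤a
flip sign back: reduced form of f is (-9,-3,-10)
g is negative-definite; reduce −g:
−g: flip: (2196,2049,478)→(478,-2049,2196)
−g: translate: b→-137 (≡-2049 mod 956), so (478,-2049,2196)→(478,-137,10)
−g: flip: (478,-137,10)→(10,137,478)
−g: translate: b→-3 (≡137 mod 20), so (10,137,478)→(10,-3,9)
−g: flip: (10,-3,9)→(9,3,10)
−g: reduced (well bottom): (9,3,10) with a≤c, −a<b≤a
flip sign back: reduced form of g is (-9,-3,-10)
reduced forms (-9, -3, -10) vs (-9, -3, -10) ⇒ equivalent

yes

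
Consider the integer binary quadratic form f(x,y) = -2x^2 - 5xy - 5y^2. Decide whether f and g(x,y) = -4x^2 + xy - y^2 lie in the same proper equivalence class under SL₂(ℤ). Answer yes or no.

D₁ = -15, D₂ = -15
f is negative-definite; reduce −f:
−f: translate: b→1 (≡5 mod 4), so (2,5,5)→(2,1,2)
−f: reduced (well bottom): (2,1,2) with a≤c, −a<b≤a
flip sign back: reduced form of f is (-2,-1,-2)
g is negative-definite; reduce −g:
−g: flip: (4,-1,1)→(1,1,4)
−g: reduced (well bottom): (1,1,4) with a≤c, −a<b≤a
flip sign back: reduced form of g is (-1,-1,-4)
reduced forms (-2, -1, -2) vs (-1, -1, -4) ⇒ inequivalent

no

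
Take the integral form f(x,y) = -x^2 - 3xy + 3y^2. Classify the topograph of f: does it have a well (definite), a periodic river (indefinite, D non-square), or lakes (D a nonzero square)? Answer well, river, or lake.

D = b²−4ac = (-3)² − 4·(-1)·3 = 21
D > 0 non-square ⇒ indefinite ⇒ periodic river

river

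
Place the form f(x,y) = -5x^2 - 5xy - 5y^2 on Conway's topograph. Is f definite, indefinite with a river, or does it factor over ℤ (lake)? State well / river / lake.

D = b²−4ac = (-5)² − 4·(-5)·(-5) = -75
D < 0 ⇒ definite ⇒ every region one sign ⇒ single well

well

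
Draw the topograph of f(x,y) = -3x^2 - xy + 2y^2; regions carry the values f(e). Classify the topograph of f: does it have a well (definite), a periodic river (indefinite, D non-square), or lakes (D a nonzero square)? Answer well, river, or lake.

D = b²−4ac = (-1)² − 4·(-3)·2 = 25
D = 5² is a perfect square ⇒ form factors over ℤ ⇒ lakes

lake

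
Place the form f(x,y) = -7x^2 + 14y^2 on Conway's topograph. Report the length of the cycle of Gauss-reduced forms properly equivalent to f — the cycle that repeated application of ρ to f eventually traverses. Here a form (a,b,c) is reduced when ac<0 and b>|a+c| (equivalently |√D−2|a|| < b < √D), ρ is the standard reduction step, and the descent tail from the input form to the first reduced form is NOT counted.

D = 392, ⌊√D⌋ = 19
descent: ρ → (14,0,-7)
descent: ρ → (-7,14,7)  [lands on river]
river: ρ → (7,14,-7)
ρ-cycle length = 2 (tail of 2 descent steps not counted)

2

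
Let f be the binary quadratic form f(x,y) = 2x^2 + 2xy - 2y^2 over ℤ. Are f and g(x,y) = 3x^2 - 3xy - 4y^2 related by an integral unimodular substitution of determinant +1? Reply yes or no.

D₁ = 20, D₂ = 57
discriminants differ ⇒ not SL₂(ℤ)-equivalent

no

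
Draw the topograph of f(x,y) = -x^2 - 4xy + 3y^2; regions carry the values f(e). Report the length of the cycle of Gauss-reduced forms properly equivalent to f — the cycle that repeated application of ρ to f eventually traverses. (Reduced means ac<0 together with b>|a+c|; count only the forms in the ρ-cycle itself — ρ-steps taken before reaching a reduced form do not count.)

D = 28, ⌊√D⌋ = 5
descent: ρ → (3,4,-1)  [lands on river]
river: ρ → (-1,4,3)
river: ρ → (3,2,-2)
river: ρ → (-2,2,3)
ρ-cycle length = 4 (tail of 1 descent step not counted)

4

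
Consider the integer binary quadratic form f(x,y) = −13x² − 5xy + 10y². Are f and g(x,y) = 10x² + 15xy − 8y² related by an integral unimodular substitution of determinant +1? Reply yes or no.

D₁ = 545, D₂ = 545
river cycle of f (length 8): (10, 5, -13), (-13, 21, 2), (2, 23, -2), (-2, 21, 13), (13, 5, -10), (-10, 15, 8), (8, 17, -8), (-8, 15, 10)
river cycle of g (length 8): (-8, 17, 8), (8, 15, -10), (-10, 5, 13), (13, 21, -2), (-2, 23, 2), (2, 21, -13), (-13, 5, 10), (10, 15, -8)
cycles differ ⇒ inequivalent

no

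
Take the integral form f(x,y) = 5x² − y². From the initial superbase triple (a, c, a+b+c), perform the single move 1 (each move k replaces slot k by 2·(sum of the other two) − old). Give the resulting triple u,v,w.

start (5,-1,4) = (f(1,0),f(0,1),f(1,1))
replace slot 1: 2·((-1)+4) − 5 = 1 → (1,-1,4)

1,-1,4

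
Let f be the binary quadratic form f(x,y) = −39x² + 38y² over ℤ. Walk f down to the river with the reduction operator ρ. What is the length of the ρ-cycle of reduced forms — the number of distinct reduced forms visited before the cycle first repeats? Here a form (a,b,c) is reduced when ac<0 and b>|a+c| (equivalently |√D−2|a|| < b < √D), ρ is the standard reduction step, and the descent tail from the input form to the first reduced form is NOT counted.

D = 5928, ⌊√D⌋ = 76
descent: ρ → (38,76,-1)  [lands on river]
river: ρ → (-1,76,38)
ρ-cycle length = 2 (tail of 1 descent step not counted)

2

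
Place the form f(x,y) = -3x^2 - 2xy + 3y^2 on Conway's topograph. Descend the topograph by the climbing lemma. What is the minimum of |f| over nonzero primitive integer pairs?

descent: ρ → (3,2,-3)  [lands on river]
river: ρ → (-3,4,2)
river: ρ → (2,4,-3)
river: ρ → (-3,2,3)
river: ρ → (3,4,-2)
river: ρ → (-2,4,3)
closes: descent 1, river 6
min |a| on river = 2

2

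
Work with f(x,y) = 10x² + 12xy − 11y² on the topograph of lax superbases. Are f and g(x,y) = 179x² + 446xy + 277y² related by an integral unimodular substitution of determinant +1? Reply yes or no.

D₁ = 584, D₂ = 584
river cycle of f (length 8): (-11, 10, 11), (11, 12, -10), (-10, 8, 13), (13, 18, -5), (-5, 22, 5), (5, 18, -13), (-13, 8, 10), (10, 12, -11)
river cycle of g (length 8): (10, 12, -11), (-11, 10, 11), (11, 12, -10), (-10, 8, 13), (13, 18, -5), (-5, 22, 5), (5, 18, -13), (-13, 8, 10)
cycles coincide ⇒ equivalent

yes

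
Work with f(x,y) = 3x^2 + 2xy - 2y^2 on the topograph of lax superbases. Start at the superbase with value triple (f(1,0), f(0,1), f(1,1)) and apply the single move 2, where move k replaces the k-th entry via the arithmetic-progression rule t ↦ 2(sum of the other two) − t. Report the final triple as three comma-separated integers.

start (3,-2,3) = (f(1,0),f(0,1),f(1,1))
replace slot 2: 2·(3+3) − (-2) = 14 → (3,14,3)

3,14,3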